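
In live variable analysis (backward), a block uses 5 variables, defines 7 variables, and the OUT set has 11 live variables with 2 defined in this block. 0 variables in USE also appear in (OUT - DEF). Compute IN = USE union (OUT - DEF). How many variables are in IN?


OUT - DEF: 11 - 2 = 9
|IN| = |USE| + |OUT - DEF| - |USE ∩ (OUT - DEF)| = 5 + 9 - 0 = 14

14


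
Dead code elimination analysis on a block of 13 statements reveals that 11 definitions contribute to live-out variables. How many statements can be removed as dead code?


Dead code = total statements - live definitions
= 13 - 11 = 2

2


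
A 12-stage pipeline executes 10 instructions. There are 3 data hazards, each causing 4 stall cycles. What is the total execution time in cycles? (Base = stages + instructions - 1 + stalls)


Base cycles = 12 + 10 - 1 = 21
Total stalls = 3 * 4 = 12
Total = 21 + 12 = 33

33


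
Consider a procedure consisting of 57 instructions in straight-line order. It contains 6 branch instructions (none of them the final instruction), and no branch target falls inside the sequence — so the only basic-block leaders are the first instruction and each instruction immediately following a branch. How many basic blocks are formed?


With no in-sequence branch targets, the leaders are the first instruction plus the instruction after each branch.
Number of basic blocks = branches + 1
= 6 + 1 = 7

7


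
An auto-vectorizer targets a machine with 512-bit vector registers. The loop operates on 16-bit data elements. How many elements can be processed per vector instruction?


Width = SIMD bits / data type bits
= 512 / 16 = 32

32


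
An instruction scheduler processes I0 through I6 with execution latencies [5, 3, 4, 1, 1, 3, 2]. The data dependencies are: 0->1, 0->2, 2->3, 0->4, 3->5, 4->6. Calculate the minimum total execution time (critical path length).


Compute longest path through dependency graph: dist(Ik) = max over predecessors of dist + latency(Ik).
dist(I0) = latency 5 = 5
dist(I1) = dist(I0) + 3 = 5 + 3 = 8
dist(I2) = dist(I0) + 4 = 5 + 4 = 9
dist(I3) = dist(I2) + 1 = 9 + 1 = 10
dist(I4) = dist(I0) + 1 = 5 + 1 = 6
dist(I5) = dist(I3) + 3 = 10 + 3 = 13
dist(I6) = dist(I4) + 2 = 6 + 2 = 8
Critical path = max dist = 13

13


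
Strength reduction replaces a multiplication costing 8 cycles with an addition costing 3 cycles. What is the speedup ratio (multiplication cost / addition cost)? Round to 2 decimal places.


Ratio = mult_cost / add_cost = 8 / 3 = 2.67

2.67


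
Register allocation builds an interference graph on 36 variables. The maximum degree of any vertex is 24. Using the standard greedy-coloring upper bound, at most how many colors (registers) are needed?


Greedy coloring never needs more than (max_degree + 1) colors: when coloring a vertex, at most max_degree neighbors are already colored.
Upper bound = 24 + 1 = 25

25


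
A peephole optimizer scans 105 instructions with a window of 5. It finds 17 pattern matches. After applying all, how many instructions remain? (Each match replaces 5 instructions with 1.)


Each match removes 4 instructions.
Total removed = 17 * 4 = 68
Remaining = 105 - 68 = 37

37


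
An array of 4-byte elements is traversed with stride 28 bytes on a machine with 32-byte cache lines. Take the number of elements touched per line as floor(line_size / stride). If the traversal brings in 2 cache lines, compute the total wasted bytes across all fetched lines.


Elements per line = floor(32 / 28) = 1
Bytes used per line = 1 * 4 = 4
Wasted per line = 32 - 4 = 28
Total wasted = 28 * 2 = 56

56


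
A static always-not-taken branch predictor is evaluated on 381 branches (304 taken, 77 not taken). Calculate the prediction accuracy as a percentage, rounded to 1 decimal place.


Predictor: always-not-taken
Correct predictions = 77
Accuracy = 77 / 381 * 100 = 20.2%

20.2


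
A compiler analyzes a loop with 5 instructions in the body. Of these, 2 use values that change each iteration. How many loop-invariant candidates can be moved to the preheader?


Invariant candidates = total - loop-dependent
= 5 - 2 = 3

3


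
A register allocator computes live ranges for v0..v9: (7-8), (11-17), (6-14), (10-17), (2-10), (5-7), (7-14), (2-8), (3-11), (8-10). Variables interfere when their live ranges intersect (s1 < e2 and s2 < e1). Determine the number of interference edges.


Check all pairs for overlapping intervals.
Two intervals (s1,e1) and (s2,e2) overlap if s1 < e2 and s2 < e1.
v0 (7-8) vs v1..v9: overlaps v2, v4, v6, v7, v8 -> 5
v1 (11-17) vs v2..v9: overlaps v2, v3, v6 -> 3
v2 (6-14) vs v3..v9: overlaps v3, v4, v5, v6, v7, v8, v9 -> 7
v3 (10-17) vs v4..v9: overlaps v6, v8 -> 2
v4 (2-10) vs v5..v9: overlaps v5, v6, v7, v8, v9 -> 5
v5 (5-7) vs v6..v9: overlaps v7, v8 -> 2
v6 (7-14) vs v7..v9: overlaps v7, v8, v9 -> 3
v7 (2-8) vs v8..v9: overlaps v8 -> 1
v8 (3-11) vs v9: overlaps v9 -> 1
Total overlapping pairs = 5 + 3 + 7 + 2 + 5 + 2 + 3 + 1 + 1 = 29

29


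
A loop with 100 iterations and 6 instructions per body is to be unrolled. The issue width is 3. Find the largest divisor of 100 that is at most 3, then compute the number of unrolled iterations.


Largest divisor of 100 <= 3 is 2
New iterations = 100 / 2 = 50

50


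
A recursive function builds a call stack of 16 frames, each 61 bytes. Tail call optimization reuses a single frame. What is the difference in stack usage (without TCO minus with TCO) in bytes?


Without TCO: 16 * 61 = 976 bytes
With TCO: reuse 1 frame = 61 bytes
Savings = 976 - 61 = 915

915


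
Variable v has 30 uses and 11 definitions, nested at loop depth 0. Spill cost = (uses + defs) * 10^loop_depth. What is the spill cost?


uses + defs = 30 + 11 = 41
10^0 = 1
Spill cost = 41 * 1 = 41

41


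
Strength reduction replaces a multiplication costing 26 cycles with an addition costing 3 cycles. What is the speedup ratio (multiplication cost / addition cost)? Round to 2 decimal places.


Ratio = mult_cost / add_cost = 26 / 3 = 8.67

8.67


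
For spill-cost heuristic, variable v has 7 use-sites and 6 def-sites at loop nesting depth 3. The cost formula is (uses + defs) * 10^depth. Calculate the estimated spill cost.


uses + defs = 7 + 6 = 13
10^3 = 1000
Spill cost = 13 * 1000 = 13000

13000


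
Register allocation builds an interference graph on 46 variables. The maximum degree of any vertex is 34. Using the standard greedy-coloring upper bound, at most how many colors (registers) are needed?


Greedy coloring never needs more than (max_degree + 1) colors: when coloring a vertex, at most max_degree neighbors are already colored.
Upper bound = 34 + 1 = 35

35


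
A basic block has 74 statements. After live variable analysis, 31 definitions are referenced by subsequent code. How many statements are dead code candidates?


Dead code = total statements - live definitions
= 74 - 31 = 43

43


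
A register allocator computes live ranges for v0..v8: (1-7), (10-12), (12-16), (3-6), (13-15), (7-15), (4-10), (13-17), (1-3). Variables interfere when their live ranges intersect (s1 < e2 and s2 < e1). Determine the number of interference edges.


Check all pairs for overlapping intervals.
Two intervals (s1,e1) and (s2,e2) overlap if s1 < e2 and s2 < e1.
v0 (1-7) vs v1..v8: overlaps v3, v6, v8 -> 3
v1 (10-12) vs v2..v8: overlaps v5 -> 1
v2 (12-16) vs v3..v8: overlaps v4, v5, v7 -> 3
v3 (3-6) vs v4..v8: overlaps v6 -> 1
v4 (13-15) vs v5..v8: overlaps v5, v7 -> 2
v5 (7-15) vs v6..v8: overlaps v6, v7 -> 2
v6 (4-10) vs v7..v8: overlaps none -> 0
v7 (13-17) vs v8: overlaps none -> 0
Total overlapping pairs = 3 + 1 + 3 + 1 + 2 + 2 + 0 + 0 = 12

12


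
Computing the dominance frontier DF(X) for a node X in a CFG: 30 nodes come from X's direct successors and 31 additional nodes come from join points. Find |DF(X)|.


DF(X) = direct successor contributions + join point contributions
= 30 + 31 = 61

61


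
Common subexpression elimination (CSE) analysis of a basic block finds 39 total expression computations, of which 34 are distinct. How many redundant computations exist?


CSE count = total expressions - unique expressions
= 39 - 34 = 5

5


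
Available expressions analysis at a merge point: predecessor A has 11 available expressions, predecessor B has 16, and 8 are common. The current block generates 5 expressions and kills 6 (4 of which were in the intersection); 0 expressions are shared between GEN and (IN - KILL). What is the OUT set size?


IN = intersection of predecessors = 8
IN - KILL = 8 - 4 = 4
|OUT| = |GEN| + |IN - KILL| - |GEN ∩ (IN - KILL)| = 5 + 4 - 0 = 9

9


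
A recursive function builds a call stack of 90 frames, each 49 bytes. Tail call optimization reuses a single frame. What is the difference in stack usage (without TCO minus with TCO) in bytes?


Without TCO: 90 * 49 = 4410 bytes
With TCO: reuse 1 frame = 49 bytes
Savings = 4410 - 49 = 4361

4361


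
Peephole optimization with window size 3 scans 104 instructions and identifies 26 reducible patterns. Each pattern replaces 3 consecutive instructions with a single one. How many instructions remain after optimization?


Each match removes 2 instructions.
Total removed = 26 * 2 = 52
Remaining = 104 - 52 = 52

52


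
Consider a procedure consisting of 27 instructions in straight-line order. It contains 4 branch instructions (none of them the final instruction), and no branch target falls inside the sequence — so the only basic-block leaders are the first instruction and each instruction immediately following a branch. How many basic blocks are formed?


With no in-sequence branch targets, the leaders are the first instruction plus the instruction after each branch.
Number of basic blocks = branches + 1
= 4 + 1 = 5

5


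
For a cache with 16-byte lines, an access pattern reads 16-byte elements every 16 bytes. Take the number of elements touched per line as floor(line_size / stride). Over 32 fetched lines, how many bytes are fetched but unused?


Elements per line = floor(16 / 16) = 1
Bytes used per line = 1 * 16 = 16
Wasted per line = 16 - 16 = 0
Total wasted = 0 * 32 = 0

0


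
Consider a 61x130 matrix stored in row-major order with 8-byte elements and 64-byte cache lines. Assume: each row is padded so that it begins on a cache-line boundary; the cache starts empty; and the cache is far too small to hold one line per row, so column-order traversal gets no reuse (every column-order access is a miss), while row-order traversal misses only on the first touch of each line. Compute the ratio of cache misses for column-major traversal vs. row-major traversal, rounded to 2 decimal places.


Each row occupies 130 * 8 = 1040 bytes and starts on a line boundary, so it spans ceil(1040 / 64) = 17 cache lines.
Row-major traversal misses (one per line touched): 61 * ceil(130 * 8 / 64) = 1037
Column-major traversal misses (no reuse, every access misses): 61 * 130 = 7930
Ratio = 7930 / 1037 = 7.65

7.65


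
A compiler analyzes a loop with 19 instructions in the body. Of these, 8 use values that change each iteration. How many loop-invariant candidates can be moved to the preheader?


Invariant candidates = total - loop-dependent
= 19 - 8 = 11

11


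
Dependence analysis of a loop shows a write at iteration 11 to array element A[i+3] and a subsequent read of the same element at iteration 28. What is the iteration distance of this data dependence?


Distance = read iteration - write iteration
= 28 - 11 = 17

17


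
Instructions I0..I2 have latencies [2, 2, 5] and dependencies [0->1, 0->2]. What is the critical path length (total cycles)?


Compute longest path through dependency graph: dist(Ik) = max over predecessors of dist + latency(Ik).
dist(I0) = latency 2 = 2
dist(I1) = dist(I0) + 2 = 2 + 2 = 4
dist(I2) = dist(I0) + 5 = 2 + 5 = 7
Critical path = max dist = 7

7


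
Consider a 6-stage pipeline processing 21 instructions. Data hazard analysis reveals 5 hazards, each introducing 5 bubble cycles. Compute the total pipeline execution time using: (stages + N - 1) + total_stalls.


Base cycles = 6 + 21 - 1 = 26
Total stalls = 5 * 5 = 25
Total = 26 + 25 = 51

51


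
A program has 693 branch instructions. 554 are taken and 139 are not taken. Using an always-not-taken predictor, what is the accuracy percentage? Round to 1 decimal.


Predictor: always-not-taken
Correct predictions = 139
Accuracy = 139 / 693 * 100 = 20.1%

20.1


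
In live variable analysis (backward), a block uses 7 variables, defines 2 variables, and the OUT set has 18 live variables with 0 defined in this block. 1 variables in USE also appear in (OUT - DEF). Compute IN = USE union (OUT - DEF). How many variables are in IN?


OUT - DEF: 18 - 0 = 18
|IN| = |USE| + |OUT - DEF| - |USE ∩ (OUT - DEF)| = 7 + 18 - 1 = 24

24


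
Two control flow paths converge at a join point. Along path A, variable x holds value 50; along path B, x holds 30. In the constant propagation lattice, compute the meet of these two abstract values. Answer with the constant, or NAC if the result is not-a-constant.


Meet operation: if both paths give the same constant, result is that constant; if they differ, result is NAC (not-a-constant).
Path A: 50, Path B: 30 -> differ
Result: not-a-constant -> NAC

NAC


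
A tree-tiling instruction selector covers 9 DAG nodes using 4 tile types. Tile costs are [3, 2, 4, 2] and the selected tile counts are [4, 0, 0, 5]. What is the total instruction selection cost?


Total cost = sum(count_i * cost_i)
= 4*3 + 0*2 + 0*4 + 5*2
= 22

22


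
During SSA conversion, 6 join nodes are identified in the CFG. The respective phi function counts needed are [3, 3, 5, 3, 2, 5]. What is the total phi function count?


Total phi functions = sum of phi functions at each join node
= 3 + 3 + 5 + 3 + 2 + 5 = 21

21


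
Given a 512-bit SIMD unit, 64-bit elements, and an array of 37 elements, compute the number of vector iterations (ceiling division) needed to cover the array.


Width = 512 / 64 = 8 elements per vector op
Iterations = ceil(37 / 8) = 5

5


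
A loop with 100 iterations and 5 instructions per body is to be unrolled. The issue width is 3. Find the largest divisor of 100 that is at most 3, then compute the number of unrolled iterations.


Largest divisor of 100 <= 3 is 2
New iterations = 100 / 2 = 50

50


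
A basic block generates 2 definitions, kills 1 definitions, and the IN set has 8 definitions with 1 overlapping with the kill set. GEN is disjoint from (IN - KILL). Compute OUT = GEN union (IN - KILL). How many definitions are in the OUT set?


IN - KILL: 8 - 1 = 7 surviving definitions
OUT = GEN + surviving = 2 + 7 = 9

9


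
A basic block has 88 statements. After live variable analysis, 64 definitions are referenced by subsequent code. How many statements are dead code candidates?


Dead code = total statements - live definitions
= 88 - 64 = 24

24


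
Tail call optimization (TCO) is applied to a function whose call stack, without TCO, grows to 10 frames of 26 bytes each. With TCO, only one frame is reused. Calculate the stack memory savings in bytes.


Without TCO: 10 * 26 = 260 bytes
With TCO: reuse 1 frame = 26 bytes
Savings = 260 - 26 = 234

234


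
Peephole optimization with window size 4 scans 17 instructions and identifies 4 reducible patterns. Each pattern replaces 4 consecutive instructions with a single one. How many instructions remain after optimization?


Each match removes 3 instructions.
Total removed = 4 * 3 = 12
Remaining = 17 - 12 = 5

5


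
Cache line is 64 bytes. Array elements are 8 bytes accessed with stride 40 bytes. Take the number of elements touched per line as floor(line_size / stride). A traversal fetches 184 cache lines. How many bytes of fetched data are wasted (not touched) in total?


Elements per line = floor(64 / 40) = 1
Bytes used per line = 1 * 8 = 8
Wasted per line = 64 - 8 = 56
Total wasted = 56 * 184 = 10304

10304


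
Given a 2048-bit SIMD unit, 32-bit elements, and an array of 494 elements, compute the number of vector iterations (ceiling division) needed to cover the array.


Width = 2048 / 32 = 64 elements per vector op
Iterations = ceil(494 / 64) = 8

8


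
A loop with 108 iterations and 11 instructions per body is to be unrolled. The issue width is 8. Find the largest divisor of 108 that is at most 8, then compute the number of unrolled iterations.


Largest divisor of 108 <= 8 is 6
New iterations = 108 / 6 = 18

18


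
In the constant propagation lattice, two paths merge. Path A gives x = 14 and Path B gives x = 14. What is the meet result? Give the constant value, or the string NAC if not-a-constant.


Meet operation: if both paths give the same constant, result is that constant; if they differ, result is NAC (not-a-constant).
Path A: 14, Path B: 14 -> equal
Result: constant -> 14

14


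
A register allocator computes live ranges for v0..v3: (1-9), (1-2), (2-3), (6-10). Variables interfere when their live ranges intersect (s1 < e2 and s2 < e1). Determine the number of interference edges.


Check all pairs for overlapping intervals.
Two intervals (s1,e1) and (s2,e2) overlap if s1 < e2 and s2 < e1.
v0 (1-9) vs v1..v3: overlaps v1, v2, v3 -> 3
v1 (1-2) vs v2..v3: overlaps none -> 0
v2 (2-3) vs v3: overlaps none -> 0
Total overlapping pairs = 3 + 0 + 0 = 3

3


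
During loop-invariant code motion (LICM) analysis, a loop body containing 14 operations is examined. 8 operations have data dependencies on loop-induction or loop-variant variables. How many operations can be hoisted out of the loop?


Invariant candidates = total - loop-dependent
= 14 - 8 = 6

6


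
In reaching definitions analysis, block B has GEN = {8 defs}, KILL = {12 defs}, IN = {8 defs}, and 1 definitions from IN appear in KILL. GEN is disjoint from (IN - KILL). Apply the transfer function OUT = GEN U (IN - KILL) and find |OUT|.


IN - KILL: 8 - 1 = 7 surviving definitions
OUT = GEN + surviving = 8 + 7 = 15

15


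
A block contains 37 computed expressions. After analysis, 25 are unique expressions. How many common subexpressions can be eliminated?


CSE count = total expressions - unique expressions
= 37 - 25 = 12

12


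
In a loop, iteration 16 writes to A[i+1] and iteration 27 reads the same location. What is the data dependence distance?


Distance = read iteration - write iteration
= 27 - 16 = 11

11


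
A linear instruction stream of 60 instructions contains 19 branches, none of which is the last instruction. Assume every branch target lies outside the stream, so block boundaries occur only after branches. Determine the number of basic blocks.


With no in-sequence branch targets, the leaders are the first instruction plus the instruction after each branch.
Number of basic blocks = branches + 1
= 19 + 1 = 20

20


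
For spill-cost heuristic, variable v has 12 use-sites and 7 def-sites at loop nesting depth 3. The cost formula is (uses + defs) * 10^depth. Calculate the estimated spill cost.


uses + defs = 12 + 7 = 19
10^3 = 1000
Spill cost = 19 * 1000 = 19000

19000


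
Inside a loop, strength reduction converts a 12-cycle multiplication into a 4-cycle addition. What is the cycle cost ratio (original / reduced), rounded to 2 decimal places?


Ratio = mult_cost / add_cost = 12 / 4 = 3.0

3.0


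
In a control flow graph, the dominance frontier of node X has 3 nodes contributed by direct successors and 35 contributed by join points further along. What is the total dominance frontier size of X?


DF(X) = direct successor contributions + join point contributions
= 3 + 35 = 38

38


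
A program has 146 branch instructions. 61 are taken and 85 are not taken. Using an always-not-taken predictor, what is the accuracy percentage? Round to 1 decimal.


Predictor: always-not-taken
Correct predictions = 85
Accuracy = 85 / 146 * 100 = 58.2%

58.2


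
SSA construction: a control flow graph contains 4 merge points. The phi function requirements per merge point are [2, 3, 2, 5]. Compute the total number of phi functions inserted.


Total phi functions = sum of phi functions at each join node
= 2 + 3 + 2 + 5 = 12

12


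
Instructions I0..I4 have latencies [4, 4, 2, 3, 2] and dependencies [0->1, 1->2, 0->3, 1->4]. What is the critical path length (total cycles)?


Compute longest path through dependency graph: dist(Ik) = max over predecessors of dist + latency(Ik).
dist(I0) = latency 4 = 4
dist(I1) = dist(I0) + 4 = 4 + 4 = 8
dist(I2) = dist(I1) + 2 = 8 + 2 = 10
dist(I3) = dist(I0) + 3 = 4 + 3 = 7
dist(I4) = dist(I1) + 2 = 8 + 2 = 10
Critical path = max dist = 10

10


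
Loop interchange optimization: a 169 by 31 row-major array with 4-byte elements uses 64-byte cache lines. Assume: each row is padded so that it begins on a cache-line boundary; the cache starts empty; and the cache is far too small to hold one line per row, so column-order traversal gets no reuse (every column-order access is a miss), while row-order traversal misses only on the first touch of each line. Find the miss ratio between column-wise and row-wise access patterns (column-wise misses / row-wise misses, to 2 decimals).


Each row occupies 31 * 4 = 124 bytes and starts on a line boundary, so it spans ceil(124 / 64) = 2 cache lines.
Row-major traversal misses (one per line touched): 169 * ceil(31 * 4 / 64) = 338
Column-major traversal misses (no reuse, every access misses): 169 * 31 = 5239
Ratio = 5239 / 338 = 15.5

15.5


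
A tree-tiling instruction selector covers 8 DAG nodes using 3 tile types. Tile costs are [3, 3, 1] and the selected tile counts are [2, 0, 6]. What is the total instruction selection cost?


Total cost = sum(count_i * cost_i)
= 2*3 + 0*3 + 6*1
= 12

12


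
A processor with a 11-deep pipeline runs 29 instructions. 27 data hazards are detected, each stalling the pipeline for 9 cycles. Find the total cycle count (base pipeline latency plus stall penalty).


Base cycles = 11 + 29 - 1 = 39
Total stalls = 27 * 9 = 243
Total = 39 + 243 = 282

282


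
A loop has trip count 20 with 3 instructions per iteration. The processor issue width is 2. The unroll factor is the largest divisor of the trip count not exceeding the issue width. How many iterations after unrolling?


Largest divisor of 20 <= 2 is 2
New iterations = 20 / 2 = 10

10


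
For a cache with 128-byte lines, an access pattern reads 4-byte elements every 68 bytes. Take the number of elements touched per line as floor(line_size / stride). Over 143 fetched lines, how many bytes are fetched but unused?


Elements per line = floor(128 / 68) = 1
Bytes used per line = 1 * 4 = 4
Wasted per line = 128 - 4 = 124
Total wasted = 124 * 143 = 17732

17732


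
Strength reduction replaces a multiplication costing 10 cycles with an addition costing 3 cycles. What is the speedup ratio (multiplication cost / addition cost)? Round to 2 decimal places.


Ratio = mult_cost / add_cost = 10 / 3 = 3.33

3.33


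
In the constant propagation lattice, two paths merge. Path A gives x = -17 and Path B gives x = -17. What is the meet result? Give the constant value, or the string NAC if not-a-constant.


Meet operation: if both paths give the same constant, result is that constant; if they differ, result is NAC (not-a-constant).
Path A: -17, Path B: -17 -> equal
Result: constant -> -17

-17


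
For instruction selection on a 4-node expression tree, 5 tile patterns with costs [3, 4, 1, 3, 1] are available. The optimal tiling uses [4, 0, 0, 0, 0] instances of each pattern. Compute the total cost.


Total cost = sum(count_i * cost_i)
= 4*3 + 0*4 + 0*1 + 0*3 + 0*1
= 12

12


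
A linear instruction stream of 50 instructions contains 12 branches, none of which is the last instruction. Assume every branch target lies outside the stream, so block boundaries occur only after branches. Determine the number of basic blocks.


With no in-sequence branch targets, the leaders are the first instruction plus the instruction after each branch.
Number of basic blocks = branches + 1
= 12 + 1 = 13

13


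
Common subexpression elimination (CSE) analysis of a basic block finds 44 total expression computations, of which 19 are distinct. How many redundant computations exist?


CSE count = total expressions - unique expressions
= 44 - 19 = 25

25


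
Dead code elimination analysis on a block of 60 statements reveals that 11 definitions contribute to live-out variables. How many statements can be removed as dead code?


Dead code = total statements - live definitions
= 60 - 11 = 49

49


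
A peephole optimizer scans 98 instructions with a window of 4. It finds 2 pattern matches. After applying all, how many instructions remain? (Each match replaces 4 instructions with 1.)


Each match removes 3 instructions.
Total removed = 2 * 3 = 6
Remaining = 98 - 6 = 92

92


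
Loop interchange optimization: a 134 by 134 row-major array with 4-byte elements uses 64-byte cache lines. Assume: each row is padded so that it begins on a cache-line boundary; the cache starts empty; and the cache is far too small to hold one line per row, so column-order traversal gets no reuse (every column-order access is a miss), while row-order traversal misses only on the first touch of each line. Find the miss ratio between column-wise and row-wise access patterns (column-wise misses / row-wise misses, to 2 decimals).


Each row occupies 134 * 4 = 536 bytes and starts on a line boundary, so it spans ceil(536 / 64) = 9 cache lines.
Row-major traversal misses (one per line touched): 134 * ceil(134 * 4 / 64) = 1206
Column-major traversal misses (no reuse, every access misses): 134 * 134 = 17956
Ratio = 17956 / 1206 = 14.89

14.89


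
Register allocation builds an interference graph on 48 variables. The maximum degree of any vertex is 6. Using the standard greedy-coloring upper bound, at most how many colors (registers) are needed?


Greedy coloring never needs more than (max_degree + 1) colors: when coloring a vertex, at most max_degree neighbors are already colored.
Upper bound = 6 + 1 = 7

7


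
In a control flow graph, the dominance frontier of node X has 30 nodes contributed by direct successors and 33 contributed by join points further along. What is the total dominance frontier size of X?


DF(X) = direct successor contributions + join point contributions
= 30 + 33 = 63

63


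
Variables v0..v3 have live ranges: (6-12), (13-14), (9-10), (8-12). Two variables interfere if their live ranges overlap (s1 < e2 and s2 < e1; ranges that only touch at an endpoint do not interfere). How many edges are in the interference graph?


Check all pairs for overlapping intervals.
Two intervals (s1,e1) and (s2,e2) overlap if s1 < e2 and s2 < e1.
v0 (6-12) vs v1..v3: overlaps v2, v3 -> 2
v1 (13-14) vs v2..v3: overlaps none -> 0
v2 (9-10) vs v3: overlaps v3 -> 1
Total overlapping pairs = 2 + 0 + 1 = 3

3


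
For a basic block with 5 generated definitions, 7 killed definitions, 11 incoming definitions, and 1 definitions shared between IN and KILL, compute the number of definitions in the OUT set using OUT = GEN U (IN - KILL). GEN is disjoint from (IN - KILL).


IN - KILL: 11 - 1 = 10 surviving definitions
OUT = GEN + surviving = 5 + 10 = 15

15


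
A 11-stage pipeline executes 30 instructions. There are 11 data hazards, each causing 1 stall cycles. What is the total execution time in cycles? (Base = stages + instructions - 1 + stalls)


Base cycles = 11 + 30 - 1 = 40
Total stalls = 11 * 1 = 11
Total = 40 + 11 = 51

51


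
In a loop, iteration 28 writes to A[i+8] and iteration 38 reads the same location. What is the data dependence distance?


Distance = read iteration - write iteration
= 38 - 28 = 10

10


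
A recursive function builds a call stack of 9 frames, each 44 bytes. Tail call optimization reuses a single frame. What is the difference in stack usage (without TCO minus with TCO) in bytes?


Without TCO: 9 * 44 = 396 bytes
With TCO: reuse 1 frame = 44 bytes
Savings = 396 - 44 = 352

352


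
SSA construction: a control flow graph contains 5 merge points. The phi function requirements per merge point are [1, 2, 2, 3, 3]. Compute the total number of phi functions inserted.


Total phi functions = sum of phi functions at each join node
= 1 + 2 + 2 + 3 + 3 = 11

11


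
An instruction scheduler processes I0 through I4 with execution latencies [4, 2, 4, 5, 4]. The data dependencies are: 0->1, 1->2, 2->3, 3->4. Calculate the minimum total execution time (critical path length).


Compute longest path through dependency graph: dist(Ik) = max over predecessors of dist + latency(Ik).
dist(I0) = latency 4 = 4
dist(I1) = dist(I0) + 2 = 4 + 2 = 6
dist(I2) = dist(I1) + 4 = 6 + 4 = 10
dist(I3) = dist(I2) + 5 = 10 + 5 = 15
dist(I4) = dist(I3) + 4 = 15 + 4 = 19
Critical path = max dist = 19

19


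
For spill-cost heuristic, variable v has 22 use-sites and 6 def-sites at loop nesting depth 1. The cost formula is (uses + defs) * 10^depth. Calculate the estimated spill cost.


uses + defs = 22 + 6 = 28
10^1 = 10
Spill cost = 28 * 10 = 280

280


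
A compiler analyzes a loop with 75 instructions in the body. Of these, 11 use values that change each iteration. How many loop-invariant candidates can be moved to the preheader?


Invariant candidates = total - loop-dependent
= 75 - 11 = 64

64


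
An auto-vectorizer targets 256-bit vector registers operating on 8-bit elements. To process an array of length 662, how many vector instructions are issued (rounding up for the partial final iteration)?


Width = 256 / 8 = 32 elements per vector op
Iterations = ceil(662 / 32) = 21

21


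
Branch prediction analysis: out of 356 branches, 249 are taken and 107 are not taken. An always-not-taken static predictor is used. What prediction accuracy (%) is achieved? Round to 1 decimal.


Predictor: always-not-taken
Correct predictions = 107
Accuracy = 107 / 356 * 100 = 30.1%

30.1


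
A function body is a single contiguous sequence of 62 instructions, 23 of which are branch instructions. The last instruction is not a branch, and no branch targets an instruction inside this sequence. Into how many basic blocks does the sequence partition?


With no in-sequence branch targets, the leaders are the first instruction plus the instruction after each branch.
Number of basic blocks = branches + 1
= 23 + 1 = 24

24


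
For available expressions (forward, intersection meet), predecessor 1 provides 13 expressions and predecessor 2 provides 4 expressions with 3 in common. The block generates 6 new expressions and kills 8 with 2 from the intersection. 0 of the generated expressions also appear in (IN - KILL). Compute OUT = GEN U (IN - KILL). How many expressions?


IN = intersection of predecessors = 3
IN - KILL = 3 - 2 = 1
|OUT| = |GEN| + |IN - KILL| - |GEN ∩ (IN - KILL)| = 6 + 1 - 0 = 7

7


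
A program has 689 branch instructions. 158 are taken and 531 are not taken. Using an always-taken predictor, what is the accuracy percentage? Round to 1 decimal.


Predictor: always-taken
Correct predictions = 158
Accuracy = 158 / 689 * 100 = 22.9%

22.9


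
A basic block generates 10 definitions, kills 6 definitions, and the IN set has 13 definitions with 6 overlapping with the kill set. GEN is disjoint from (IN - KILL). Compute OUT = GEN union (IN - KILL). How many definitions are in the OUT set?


IN - KILL: 13 - 6 = 7 surviving definitions
OUT = GEN + surviving = 10 + 7 = 17

17


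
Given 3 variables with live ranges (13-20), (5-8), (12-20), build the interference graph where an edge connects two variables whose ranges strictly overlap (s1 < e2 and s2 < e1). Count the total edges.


Check all pairs for overlapping intervals.
Two intervals (s1,e1) and (s2,e2) overlap if s1 < e2 and s2 < e1.
v0 (13-20) vs v1..v2: overlaps v2 -> 1
v1 (5-8) vs v2: overlaps none -> 0
Total overlapping pairs = 1 + 0 = 1

1


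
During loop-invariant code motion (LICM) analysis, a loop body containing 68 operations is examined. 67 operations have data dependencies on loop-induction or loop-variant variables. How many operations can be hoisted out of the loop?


Invariant candidates = total - loop-dependent
= 68 - 67 = 1

1


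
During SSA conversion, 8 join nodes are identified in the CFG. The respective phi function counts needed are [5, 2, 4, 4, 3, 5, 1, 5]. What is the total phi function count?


Total phi functions = sum of phi functions at each join node
= 5 + 2 + 4 + 4 + 3 + 5 + 1 + 5 = 29

29


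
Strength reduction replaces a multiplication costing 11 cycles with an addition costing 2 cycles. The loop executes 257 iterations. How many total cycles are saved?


Per-iteration saving = 11 - 2 = 9
Total saved = 257 * 9 = 2313

2313


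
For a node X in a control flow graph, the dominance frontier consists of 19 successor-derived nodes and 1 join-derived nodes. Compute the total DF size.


DF(X) = direct successor contributions + join point contributions
= 19 + 1 = 20

20


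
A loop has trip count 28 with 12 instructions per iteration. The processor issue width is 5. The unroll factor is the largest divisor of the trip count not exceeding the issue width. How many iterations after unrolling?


Largest divisor of 28 <= 5 is 4
New iterations = 28 / 4 = 7

7


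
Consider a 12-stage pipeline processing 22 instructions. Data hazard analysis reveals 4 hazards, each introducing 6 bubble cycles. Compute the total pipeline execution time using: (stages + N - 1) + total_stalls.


Base cycles = 12 + 22 - 1 = 33
Total stalls = 4 * 6 = 24
Total = 33 + 24 = 57

57


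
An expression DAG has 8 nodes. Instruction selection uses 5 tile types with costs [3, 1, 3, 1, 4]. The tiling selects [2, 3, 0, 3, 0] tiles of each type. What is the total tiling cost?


Total cost = sum(count_i * cost_i)
= 2*3 + 3*1 + 0*3 + 3*1 + 0*4
= 12

12


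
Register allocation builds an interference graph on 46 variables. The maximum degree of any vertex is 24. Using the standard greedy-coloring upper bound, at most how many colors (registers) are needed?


Greedy coloring never needs more than (max_degree + 1) colors: when coloring a vertex, at most max_degree neighbors are already colored.
Upper bound = 24 + 1 = 25

25


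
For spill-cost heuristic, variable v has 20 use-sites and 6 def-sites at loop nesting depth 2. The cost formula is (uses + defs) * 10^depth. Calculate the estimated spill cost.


uses + defs = 20 + 6 = 26
10^2 = 100
Spill cost = 26 * 100 = 2600

2600


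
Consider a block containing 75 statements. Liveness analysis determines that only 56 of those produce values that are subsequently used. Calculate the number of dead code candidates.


Dead code = total statements - live definitions
= 75 - 56 = 19

19


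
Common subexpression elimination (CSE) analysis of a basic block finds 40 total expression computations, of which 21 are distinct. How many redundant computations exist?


CSE count = total expressions - unique expressions
= 40 - 21 = 19

19


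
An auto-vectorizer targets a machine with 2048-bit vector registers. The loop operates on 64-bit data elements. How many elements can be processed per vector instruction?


Width = SIMD bits / data type bits
= 2048 / 64 = 32

32


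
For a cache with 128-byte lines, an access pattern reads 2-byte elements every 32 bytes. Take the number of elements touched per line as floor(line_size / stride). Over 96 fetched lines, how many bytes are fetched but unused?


Elements per line = floor(128 / 32) = 4
Bytes used per line = 4 * 2 = 8
Wasted per line = 128 - 8 = 120
Total wasted = 120 * 96 = 11520

11520


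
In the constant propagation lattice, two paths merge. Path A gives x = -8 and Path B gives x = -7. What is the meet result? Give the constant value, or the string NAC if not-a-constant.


Meet operation: if both paths give the same constant, result is that constant; if they differ, result is NAC (not-a-constant).
Path A: -8, Path B: -7 -> differ
Result: not-a-constant -> NAC

NAC


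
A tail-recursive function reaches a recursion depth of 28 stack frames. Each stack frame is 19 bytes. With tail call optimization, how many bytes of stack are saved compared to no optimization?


Without TCO: 28 * 19 = 532 bytes
With TCO: reuse 1 frame = 19 bytes
Savings = 532 - 19 = 513

513


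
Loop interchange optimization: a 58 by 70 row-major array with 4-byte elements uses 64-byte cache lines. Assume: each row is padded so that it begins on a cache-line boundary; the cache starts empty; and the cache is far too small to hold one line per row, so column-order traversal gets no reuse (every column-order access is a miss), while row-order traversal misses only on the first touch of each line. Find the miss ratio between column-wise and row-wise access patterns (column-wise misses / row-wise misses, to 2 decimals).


Each row occupies 70 * 4 = 280 bytes and starts on a line boundary, so it spans ceil(280 / 64) = 5 cache lines.
Row-major traversal misses (one per line touched): 58 * ceil(70 * 4 / 64) = 290
Column-major traversal misses (no reuse, every access misses): 58 * 70 = 4060
Ratio = 4060 / 290 = 14.0

14.0


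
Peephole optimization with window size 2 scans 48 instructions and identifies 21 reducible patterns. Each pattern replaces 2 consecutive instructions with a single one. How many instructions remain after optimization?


Each match removes 1 instructions.
Total removed = 21 * 1 = 21
Remaining = 48 - 21 = 27

27


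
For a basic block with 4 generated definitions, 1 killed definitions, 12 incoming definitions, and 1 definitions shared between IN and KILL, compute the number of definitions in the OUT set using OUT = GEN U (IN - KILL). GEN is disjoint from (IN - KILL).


IN - KILL: 12 - 1 = 11 surviving definitions
OUT = GEN + surviving = 4 + 11 = 15

15


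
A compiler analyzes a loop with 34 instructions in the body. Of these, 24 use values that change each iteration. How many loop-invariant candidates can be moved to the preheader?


Invariant candidates = total - loop-dependent
= 34 - 24 = 10

10


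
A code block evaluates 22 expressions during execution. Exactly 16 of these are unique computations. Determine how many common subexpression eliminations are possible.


CSE count = total expressions - unique expressions
= 22 - 16 = 6

6


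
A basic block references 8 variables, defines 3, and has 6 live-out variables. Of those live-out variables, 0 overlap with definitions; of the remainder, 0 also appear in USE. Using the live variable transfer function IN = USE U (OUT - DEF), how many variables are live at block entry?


OUT - DEF: 6 - 0 = 6
|IN| = |USE| + |OUT - DEF| - |USE ∩ (OUT - DEF)| = 8 + 6 - 0 = 14

14


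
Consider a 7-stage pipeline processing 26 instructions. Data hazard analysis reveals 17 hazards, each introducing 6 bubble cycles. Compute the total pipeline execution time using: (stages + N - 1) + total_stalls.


Base cycles = 7 + 26 - 1 = 32
Total stalls = 17 * 6 = 102
Total = 32 + 102 = 134

134


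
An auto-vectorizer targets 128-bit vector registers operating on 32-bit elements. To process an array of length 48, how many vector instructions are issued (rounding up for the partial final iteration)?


Width = 128 / 32 = 4 elements per vector op
Iterations = ceil(48 / 4) = 12

12


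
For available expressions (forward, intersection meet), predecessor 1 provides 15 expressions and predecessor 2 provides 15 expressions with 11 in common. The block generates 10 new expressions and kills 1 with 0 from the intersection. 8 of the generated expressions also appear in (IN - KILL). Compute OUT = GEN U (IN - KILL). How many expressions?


IN = intersection of predecessors = 11
IN - KILL = 11 - 0 = 11
|OUT| = |GEN| + |IN - KILL| - |GEN ∩ (IN - KILL)| = 10 + 11 - 8 = 13

13


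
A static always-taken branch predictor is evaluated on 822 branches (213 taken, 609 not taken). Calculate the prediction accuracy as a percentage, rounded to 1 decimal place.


Predictor: always-taken
Correct predictions = 213
Accuracy = 213 / 822 * 100 = 25.9%

25.9
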